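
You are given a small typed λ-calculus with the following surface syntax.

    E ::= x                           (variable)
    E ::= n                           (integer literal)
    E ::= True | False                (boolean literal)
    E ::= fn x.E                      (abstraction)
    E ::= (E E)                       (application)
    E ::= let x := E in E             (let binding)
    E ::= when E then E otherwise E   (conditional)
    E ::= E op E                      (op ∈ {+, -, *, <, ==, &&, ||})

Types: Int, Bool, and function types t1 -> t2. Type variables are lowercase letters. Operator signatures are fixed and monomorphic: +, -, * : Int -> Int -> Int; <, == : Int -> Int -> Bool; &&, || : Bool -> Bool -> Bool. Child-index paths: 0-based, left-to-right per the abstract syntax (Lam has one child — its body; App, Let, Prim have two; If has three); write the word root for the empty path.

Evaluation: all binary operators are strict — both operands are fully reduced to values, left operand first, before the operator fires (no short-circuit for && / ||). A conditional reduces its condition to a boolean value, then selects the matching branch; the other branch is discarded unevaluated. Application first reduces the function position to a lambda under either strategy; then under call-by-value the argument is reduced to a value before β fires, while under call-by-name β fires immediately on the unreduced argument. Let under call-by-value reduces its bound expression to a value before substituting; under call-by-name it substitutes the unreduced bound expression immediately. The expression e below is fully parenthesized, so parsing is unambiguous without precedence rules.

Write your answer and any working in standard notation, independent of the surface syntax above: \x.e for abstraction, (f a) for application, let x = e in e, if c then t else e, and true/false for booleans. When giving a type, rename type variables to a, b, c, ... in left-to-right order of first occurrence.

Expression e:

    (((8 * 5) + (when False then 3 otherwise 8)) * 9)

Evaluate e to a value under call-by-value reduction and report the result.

Derivation:
step 0: (((8 * 5) + (if false then 3 else 8)) * 9)
step 1: [delta@0.0] ((40 + (if false then 3 else 8)) * 9)
step 2: [if@0.1] ((40 + 8) * 9)
step 3: [delta@0] (48 * 9)
step 4: [delta@root] 432

Answer: 432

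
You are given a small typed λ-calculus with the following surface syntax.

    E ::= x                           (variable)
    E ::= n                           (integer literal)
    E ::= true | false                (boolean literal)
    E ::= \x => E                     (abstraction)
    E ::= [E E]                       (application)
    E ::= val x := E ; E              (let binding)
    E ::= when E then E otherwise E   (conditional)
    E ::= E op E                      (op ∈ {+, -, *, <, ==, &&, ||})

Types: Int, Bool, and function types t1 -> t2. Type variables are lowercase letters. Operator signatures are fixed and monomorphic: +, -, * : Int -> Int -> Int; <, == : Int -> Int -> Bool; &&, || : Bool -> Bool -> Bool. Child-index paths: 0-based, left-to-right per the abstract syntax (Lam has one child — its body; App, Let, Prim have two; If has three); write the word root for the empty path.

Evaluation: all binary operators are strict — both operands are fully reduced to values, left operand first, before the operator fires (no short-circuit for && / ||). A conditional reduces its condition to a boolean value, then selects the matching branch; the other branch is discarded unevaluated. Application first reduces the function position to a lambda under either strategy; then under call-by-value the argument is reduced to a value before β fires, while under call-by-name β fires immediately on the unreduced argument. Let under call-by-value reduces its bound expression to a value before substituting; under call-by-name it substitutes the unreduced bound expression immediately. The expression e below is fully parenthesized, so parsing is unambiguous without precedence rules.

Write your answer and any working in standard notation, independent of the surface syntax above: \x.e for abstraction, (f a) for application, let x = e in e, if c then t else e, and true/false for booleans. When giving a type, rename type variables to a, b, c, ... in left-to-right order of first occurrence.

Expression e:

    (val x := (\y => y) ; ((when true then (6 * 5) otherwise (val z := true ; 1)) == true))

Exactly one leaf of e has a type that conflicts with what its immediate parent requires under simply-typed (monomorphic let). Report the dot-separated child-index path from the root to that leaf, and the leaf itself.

Trace:
y : a
\y._ : a -> a
let x : a -> a
  unify Bool ~ Bool
  unify Int ~ Int
  unify Int ~ Int
let z : Bool
  unify Int ~ Int
  unify Int ~ Int
  unify Bool ~ Int
  FAIL: mismatch Bool ~ Int

Answer: 1.1 : true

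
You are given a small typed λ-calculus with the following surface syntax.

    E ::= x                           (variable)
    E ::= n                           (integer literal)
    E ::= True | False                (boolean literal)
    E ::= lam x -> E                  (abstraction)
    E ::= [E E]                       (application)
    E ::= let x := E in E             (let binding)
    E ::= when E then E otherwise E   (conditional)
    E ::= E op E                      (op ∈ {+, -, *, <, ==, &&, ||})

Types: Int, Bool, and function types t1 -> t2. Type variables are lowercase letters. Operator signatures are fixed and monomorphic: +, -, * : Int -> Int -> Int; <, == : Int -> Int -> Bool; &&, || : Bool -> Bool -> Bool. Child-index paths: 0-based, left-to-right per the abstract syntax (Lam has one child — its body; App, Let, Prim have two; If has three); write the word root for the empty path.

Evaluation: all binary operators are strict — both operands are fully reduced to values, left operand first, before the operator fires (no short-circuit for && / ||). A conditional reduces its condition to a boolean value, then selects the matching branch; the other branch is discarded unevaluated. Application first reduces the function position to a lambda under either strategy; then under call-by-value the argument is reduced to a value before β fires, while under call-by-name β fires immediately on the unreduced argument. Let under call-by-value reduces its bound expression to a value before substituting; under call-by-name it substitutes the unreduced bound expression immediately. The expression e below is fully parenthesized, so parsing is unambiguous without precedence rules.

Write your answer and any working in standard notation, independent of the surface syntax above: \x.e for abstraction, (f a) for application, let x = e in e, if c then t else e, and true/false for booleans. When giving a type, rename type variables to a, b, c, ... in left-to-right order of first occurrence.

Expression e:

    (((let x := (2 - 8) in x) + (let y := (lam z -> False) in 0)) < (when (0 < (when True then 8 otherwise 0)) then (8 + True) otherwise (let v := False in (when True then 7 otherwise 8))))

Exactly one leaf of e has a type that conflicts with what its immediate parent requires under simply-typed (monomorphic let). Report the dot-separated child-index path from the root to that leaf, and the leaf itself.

Answer: 1.1.1 : true

Trace:
  unify Int ~ Int
  unify Int ~ Int
let x : Int
x : Int
  unify Int ~ Int
\z._ : a -> Bool
let y : a -> Bool
  unify Int ~ Int
  unify Int ~ Int
  unify Int ~ Int
  unify Bool ~ Bool
  unify Int ~ Int
  unify Int ~ Int
  unify Bool ~ Bool
  unify Int ~ Int
  unify Bool ~ Int
  FAIL: mismatch Bool ~ Int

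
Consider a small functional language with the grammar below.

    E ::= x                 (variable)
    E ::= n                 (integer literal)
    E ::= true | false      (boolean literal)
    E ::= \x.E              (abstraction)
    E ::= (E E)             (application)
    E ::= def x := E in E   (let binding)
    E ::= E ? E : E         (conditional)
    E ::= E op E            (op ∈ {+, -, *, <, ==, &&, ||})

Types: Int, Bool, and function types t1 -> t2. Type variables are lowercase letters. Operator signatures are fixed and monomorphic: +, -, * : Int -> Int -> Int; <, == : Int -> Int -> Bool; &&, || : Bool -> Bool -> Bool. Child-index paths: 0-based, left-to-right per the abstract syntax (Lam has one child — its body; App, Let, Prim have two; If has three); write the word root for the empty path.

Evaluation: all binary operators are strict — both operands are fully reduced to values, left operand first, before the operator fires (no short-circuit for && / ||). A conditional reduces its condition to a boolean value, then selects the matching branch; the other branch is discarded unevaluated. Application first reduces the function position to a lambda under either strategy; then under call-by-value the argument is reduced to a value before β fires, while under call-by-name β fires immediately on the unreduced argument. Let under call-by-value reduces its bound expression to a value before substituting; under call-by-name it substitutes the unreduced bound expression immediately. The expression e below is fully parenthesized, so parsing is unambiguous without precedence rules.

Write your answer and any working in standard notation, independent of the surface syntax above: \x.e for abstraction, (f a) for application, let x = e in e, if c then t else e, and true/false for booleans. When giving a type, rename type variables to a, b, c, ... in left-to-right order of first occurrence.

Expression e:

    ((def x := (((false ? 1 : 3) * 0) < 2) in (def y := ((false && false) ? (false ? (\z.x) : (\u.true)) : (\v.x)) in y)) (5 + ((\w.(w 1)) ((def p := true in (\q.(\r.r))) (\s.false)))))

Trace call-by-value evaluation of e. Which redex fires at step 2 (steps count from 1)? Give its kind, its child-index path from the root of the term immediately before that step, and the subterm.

Working:
step 0: ((let x = (((if false then 1 else 3) * 0) < 2) in (let y = (if (false && false) then (if false then (\z.x) else (\u.true)) else (\v.x)) in y)) (5 + ((\w.(w 1)) ((let p = true in (\q.(\r.r))) (\s.false)))))
step 1: [if@0.0.0.0] ((let x = ((3 * 0) < 2) in (let y = (if (false && false) then (if false then (\z.x) else (\u.true)) else (\v.x)) in y)) (5 + ((\w.(w 1)) ((let p = true in (\q.(\r.r))) (\s.false)))))
step 2: [delta@0.0.0] ((let x = (0 < 2) in (let y = (if (false && false) then (if false then (\z.x) else (\u.true)) else (\v.x)) in y)) (5 + ((\w.(w 1)) ((let p = true in (\q.(\r.r))) (\s.false)))))

Answer: delta at 0.0.0 : (3 * 0)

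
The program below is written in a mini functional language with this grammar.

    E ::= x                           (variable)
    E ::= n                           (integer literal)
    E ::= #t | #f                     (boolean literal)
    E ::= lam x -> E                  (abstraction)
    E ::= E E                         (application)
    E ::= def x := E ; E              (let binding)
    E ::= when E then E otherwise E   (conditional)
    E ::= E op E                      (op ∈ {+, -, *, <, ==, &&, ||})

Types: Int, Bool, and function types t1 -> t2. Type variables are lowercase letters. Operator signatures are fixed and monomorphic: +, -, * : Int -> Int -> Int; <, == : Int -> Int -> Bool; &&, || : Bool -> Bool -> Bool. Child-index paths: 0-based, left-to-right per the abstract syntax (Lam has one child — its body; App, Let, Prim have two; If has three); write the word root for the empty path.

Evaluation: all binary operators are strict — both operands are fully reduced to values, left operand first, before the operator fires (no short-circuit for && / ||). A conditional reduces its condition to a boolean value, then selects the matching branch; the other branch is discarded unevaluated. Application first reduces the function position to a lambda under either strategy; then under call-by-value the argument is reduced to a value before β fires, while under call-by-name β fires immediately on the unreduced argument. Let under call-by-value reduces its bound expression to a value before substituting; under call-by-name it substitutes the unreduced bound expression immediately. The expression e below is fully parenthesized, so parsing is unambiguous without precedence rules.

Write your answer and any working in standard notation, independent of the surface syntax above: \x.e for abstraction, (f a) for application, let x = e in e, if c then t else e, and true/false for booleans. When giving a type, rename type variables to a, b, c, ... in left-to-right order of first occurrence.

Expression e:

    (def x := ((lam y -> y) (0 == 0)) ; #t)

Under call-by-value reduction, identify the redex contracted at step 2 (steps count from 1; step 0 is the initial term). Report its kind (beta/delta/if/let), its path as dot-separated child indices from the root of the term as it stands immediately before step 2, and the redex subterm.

Trace:
step 0: (let x = ((\y.y) (0 == 0)) in true)
step 1: [delta@0.1] (let x = ((\y.y) true) in true)
step 2: [beta@0] (let x = true in true)

Answer: beta at 0 : ((\y.y) true)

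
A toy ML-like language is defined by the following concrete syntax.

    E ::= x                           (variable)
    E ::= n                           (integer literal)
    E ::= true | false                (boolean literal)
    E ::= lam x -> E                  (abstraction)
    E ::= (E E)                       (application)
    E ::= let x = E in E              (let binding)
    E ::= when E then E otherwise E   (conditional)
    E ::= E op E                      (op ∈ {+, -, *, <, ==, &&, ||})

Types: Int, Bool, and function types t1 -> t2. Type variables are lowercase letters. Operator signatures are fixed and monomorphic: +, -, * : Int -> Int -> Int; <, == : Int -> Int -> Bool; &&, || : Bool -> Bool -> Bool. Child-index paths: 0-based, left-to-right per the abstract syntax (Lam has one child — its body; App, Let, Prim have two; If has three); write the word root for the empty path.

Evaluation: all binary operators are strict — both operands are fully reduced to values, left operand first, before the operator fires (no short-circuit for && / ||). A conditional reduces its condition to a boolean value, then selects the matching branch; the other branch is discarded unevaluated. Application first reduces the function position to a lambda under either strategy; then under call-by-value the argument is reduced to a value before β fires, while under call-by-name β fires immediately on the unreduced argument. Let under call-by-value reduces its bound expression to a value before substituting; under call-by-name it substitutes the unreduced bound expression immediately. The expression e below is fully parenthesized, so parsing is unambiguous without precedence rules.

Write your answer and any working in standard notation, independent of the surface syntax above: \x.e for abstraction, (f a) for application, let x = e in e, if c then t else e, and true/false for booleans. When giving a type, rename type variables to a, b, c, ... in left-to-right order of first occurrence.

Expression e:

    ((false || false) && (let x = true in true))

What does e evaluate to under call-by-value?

Answer: false

Working:
step 0: ((false || false) && (let x = true in true))
step 1: [delta@0] (false && (let x = true in true))
step 2: [let@1] (false && true)
step 3: [delta@root] false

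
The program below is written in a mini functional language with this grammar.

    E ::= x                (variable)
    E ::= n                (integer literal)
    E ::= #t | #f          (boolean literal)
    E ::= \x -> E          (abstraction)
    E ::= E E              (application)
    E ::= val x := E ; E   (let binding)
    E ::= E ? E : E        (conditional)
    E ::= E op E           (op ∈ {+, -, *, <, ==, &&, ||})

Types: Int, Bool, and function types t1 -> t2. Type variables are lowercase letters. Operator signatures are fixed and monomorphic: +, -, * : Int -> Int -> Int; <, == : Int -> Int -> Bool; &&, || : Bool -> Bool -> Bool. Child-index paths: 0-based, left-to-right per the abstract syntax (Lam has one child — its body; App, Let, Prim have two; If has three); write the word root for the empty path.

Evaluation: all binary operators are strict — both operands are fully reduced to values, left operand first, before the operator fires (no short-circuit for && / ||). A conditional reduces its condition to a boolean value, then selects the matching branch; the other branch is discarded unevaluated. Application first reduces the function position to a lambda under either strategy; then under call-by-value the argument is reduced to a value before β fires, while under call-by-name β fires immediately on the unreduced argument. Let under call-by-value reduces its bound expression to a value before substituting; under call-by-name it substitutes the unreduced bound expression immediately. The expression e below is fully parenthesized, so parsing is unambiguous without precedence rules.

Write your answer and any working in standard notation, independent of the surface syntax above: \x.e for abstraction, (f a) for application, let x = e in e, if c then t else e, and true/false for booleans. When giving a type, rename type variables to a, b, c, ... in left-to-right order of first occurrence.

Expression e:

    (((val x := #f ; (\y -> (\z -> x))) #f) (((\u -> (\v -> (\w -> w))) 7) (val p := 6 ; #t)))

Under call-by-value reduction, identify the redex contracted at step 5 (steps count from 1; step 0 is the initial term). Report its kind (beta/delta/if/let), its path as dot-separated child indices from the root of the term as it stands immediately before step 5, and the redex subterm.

Answer: beta at 1 : ((\v.(\w.w)) true)

Trace:
step 0: (((let x = false in (\y.(\z.x))) false) (((\u.(\v.(\w.w))) 7) (let p = 6 in true)))
step 1: [let@0.0] (((\y.(\z.false)) false) (((\u.(\v.(\w.w))) 7) (let p = 6 in true)))
step 2: [beta@0] ((\z.false) (((\u.(\v.(\w.w))) 7) (let p = 6 in true)))
step 3: [beta@1.0] ((\z.false) ((\v.(\w.w)) (let p = 6 in true)))
step 4: [let@1.1] ((\z.false) ((\v.(\w.w)) true))
step 5: [beta@1] ((\z.false) (\w.w))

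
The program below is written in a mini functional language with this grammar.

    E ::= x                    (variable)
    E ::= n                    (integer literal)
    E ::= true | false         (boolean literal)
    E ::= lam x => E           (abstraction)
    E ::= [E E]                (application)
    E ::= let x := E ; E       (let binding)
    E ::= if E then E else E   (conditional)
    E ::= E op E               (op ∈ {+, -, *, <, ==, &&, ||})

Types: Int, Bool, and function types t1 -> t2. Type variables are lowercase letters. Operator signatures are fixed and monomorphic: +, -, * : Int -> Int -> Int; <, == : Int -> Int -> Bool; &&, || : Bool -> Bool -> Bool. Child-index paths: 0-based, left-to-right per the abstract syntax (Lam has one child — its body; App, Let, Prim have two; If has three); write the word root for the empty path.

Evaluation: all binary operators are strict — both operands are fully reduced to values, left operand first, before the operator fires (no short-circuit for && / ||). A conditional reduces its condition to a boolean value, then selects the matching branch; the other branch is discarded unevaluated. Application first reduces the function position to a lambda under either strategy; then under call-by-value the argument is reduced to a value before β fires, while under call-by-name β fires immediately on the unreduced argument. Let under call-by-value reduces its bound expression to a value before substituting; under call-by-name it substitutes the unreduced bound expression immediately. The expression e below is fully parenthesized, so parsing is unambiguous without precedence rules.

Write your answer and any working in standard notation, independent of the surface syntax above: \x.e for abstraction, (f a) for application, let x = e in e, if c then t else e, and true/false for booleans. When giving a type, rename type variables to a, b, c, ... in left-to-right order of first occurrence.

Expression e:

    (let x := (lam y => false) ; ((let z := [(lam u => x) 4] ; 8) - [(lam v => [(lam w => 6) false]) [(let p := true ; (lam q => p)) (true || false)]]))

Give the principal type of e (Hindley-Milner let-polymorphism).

Answer: Int

Derivation:
\y._ : a -> Bool
let x : forall. a -> Bool
x : c -> Bool
\u._ : b -> c -> Bool
  unify b -> c -> Bool ~ Int -> d
  unify b ~ Int
  unify c -> Bool ~ d
_ _ : c -> Bool
let z : forall. c -> Bool
  unify Int ~ Int
\w._ : f -> Int
  unify f -> Int ~ Bool -> g
  unify f ~ Bool
  unify Int ~ g
_ _ : Int
\v._ : e -> Int
let p : Bool
p : Bool
\q._ : h -> Bool
  unify Bool ~ Bool
  unify Bool ~ Bool
  unify h -> Bool ~ Bool -> i
  unify h ~ Bool
  unify Bool ~ i
_ _ : Bool
  unify e -> Int ~ Bool -> j
  unify e ~ Bool
  unify Int ~ j
_ _ : Int
  unify Int ~ Int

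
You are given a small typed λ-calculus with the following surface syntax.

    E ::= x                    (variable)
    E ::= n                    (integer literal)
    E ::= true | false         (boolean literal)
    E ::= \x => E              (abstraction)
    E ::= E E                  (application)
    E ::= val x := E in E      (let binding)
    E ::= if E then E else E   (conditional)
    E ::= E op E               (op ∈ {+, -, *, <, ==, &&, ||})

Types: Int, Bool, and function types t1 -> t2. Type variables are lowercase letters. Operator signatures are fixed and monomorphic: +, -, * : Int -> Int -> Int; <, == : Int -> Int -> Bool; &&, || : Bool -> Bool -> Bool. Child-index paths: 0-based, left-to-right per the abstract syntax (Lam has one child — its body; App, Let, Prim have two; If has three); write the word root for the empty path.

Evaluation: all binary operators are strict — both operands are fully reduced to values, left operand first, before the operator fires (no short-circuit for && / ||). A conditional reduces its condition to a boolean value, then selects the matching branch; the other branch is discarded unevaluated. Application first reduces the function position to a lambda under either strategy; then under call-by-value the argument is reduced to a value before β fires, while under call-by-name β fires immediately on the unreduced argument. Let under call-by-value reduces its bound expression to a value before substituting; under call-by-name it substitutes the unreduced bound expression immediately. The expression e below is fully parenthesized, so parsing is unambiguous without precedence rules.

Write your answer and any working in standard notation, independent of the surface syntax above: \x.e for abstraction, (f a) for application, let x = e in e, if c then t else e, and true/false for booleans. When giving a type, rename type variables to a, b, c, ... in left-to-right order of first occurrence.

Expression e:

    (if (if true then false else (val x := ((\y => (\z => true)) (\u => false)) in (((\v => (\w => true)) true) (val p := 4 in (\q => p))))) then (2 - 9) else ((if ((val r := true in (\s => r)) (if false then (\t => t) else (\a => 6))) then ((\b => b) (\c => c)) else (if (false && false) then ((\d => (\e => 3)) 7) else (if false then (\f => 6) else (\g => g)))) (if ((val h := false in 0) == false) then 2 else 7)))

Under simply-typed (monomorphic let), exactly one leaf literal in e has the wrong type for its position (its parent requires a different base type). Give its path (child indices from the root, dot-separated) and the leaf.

Derivation:
  unify Bool ~ Bool
\z._ : b -> Bool
\y._ : a -> b -> Bool
\u._ : c -> Bool
  unify a -> b -> Bool ~ (c -> Bool) -> d
  unify a ~ c -> Bool
  unify b -> Bool ~ d
_ _ : b -> Bool
let x : b -> Bool
\w._ : f -> Bool
\v._ : e -> f -> Bool
  unify e -> f -> Bool ~ Bool -> g
  unify e ~ Bool
  unify f -> Bool ~ g
_ _ : f -> Bool
let p : Int
p : Int
\q._ : h -> Int
  unify f -> Bool ~ (h -> Int) -> i
  unify f ~ h -> Int
  unify Bool ~ i
_ _ : Bool
  unify Bool ~ Bool
  unify Bool ~ Bool
  unify Int ~ Int
  unify Int ~ Int
let r : Bool
r : Bool
\s._ : j -> Bool
  unify Bool ~ Bool
t : k
\t._ : k -> k
\a._ : l -> Int
  unify k -> k ~ l -> Int
  unify k ~ l
  unify l ~ Int
  unify j -> Bool ~ (Int -> Int) -> m
  unify j ~ Int -> Int
  unify Bool ~ m
_ _ : Bool
  unify Bool ~ Bool
b : n
\b._ : n -> n
c : o
\c._ : o -> o
  unify n -> n ~ (o -> o) -> p
  unify n ~ o -> o
  unify o -> o ~ p
_ _ : o -> o
  unify Bool ~ Bool
  unify Bool ~ Bool
  unify Bool ~ Bool
\e._ : r -> Int
\d._ : q -> r -> Int
  unify q -> r -> Int ~ Int -> s
  unify q ~ Int
  unify r -> Int ~ s
_ _ : r -> Int
  unify Bool ~ Bool
\f._ : t -> Int
g : u
\g._ : u -> u
  unify t -> Int ~ u -> u
  unify t ~ u
  unify Int ~ u
  unify r -> Int ~ Int -> Int
  unify r ~ Int
  unify Int ~ Int
  unify o -> o ~ Int -> Int
  unify o ~ Int
  unify Int ~ Int
let h : Bool
  unify Int ~ Int
  unify Bool ~ Int
  FAIL: mismatch Bool ~ Int

Answer: 2.1.0.1 : false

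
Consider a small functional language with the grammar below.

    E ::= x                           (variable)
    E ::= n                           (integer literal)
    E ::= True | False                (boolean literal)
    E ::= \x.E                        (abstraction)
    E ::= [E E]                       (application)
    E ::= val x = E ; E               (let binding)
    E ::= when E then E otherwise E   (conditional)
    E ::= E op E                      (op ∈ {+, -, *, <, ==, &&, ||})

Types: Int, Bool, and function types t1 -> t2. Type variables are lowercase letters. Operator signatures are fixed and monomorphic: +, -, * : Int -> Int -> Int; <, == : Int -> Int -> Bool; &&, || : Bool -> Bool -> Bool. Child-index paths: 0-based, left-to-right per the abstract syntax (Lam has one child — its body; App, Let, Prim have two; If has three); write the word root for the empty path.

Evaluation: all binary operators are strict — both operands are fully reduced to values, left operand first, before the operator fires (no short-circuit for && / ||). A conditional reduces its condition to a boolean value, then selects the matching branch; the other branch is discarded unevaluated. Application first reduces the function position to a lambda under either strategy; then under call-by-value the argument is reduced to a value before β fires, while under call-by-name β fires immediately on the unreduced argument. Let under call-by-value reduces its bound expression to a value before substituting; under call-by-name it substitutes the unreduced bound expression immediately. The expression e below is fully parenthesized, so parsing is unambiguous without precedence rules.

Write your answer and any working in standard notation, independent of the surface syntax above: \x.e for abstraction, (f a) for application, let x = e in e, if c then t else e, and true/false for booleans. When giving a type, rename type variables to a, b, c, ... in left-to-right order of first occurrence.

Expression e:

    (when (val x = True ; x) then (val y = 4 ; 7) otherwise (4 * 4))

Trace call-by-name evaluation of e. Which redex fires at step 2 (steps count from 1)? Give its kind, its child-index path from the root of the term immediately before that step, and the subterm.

Working:
step 0: (if (let x = true in x) then (let y = 4 in 7) else (4 * 4))
step 1: [let@0] (if true then (let y = 4 in 7) else (4 * 4))
step 2: [if@root] (let y = 4 in 7)

Answer: if at root : (if true then (let y = 4 in 7) else (4 * 4))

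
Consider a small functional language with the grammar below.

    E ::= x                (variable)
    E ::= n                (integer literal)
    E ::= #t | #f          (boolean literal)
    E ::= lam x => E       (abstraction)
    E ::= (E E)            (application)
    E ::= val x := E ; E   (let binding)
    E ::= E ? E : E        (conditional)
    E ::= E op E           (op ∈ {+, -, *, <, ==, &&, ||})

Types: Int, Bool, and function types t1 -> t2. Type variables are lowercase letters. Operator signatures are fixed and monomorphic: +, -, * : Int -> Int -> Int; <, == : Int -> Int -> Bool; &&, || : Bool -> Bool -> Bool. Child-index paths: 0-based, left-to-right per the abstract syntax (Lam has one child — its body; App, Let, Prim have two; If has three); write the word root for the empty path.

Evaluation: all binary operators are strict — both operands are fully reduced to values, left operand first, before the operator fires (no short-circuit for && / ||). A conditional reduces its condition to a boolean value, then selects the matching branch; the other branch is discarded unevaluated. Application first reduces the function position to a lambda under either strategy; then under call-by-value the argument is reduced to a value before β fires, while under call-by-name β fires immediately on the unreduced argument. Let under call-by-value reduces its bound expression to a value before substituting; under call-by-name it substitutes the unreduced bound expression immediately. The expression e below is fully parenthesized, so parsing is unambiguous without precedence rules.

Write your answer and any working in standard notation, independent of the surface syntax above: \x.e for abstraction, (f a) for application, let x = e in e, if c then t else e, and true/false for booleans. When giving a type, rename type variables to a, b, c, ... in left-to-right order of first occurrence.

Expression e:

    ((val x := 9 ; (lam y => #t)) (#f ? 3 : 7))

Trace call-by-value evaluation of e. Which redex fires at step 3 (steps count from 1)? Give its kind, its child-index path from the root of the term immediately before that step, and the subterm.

Derivation:
step 0: ((let x = 9 in (\y.true)) (if false then 3 else 7))
step 1: [let@0] ((\y.true) (if false then 3 else 7))
step 2: [if@1] ((\y.true) 7)
step 3: [beta@root] true

Answer: beta at root : ((\y.true) 7)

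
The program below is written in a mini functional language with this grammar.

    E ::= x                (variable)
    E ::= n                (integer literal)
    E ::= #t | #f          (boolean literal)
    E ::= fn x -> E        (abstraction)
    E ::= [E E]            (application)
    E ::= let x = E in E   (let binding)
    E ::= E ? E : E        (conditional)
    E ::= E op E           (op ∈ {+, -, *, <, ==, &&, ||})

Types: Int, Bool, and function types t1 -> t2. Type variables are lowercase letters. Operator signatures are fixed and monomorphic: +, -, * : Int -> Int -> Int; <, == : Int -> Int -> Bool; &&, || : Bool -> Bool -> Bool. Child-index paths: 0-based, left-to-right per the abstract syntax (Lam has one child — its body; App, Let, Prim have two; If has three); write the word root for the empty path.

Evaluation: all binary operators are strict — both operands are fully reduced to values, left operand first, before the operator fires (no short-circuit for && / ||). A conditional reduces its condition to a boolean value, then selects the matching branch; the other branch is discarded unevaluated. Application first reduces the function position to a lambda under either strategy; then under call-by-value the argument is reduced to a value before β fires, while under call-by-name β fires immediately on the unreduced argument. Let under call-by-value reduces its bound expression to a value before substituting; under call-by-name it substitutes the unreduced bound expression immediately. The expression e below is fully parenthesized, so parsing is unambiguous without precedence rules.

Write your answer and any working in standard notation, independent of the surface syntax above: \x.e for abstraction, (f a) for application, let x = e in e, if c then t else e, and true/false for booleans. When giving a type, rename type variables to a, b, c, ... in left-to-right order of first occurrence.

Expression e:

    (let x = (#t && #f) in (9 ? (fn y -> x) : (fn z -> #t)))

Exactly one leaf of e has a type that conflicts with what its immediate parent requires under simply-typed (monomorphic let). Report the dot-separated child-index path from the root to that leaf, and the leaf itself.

Working:
  unify Bool ~ Bool
  unify Bool ~ Bool
let x : Bool
  unify Int ~ Bool
  FAIL: mismatch Int ~ Bool

Answer: 1.0 : 9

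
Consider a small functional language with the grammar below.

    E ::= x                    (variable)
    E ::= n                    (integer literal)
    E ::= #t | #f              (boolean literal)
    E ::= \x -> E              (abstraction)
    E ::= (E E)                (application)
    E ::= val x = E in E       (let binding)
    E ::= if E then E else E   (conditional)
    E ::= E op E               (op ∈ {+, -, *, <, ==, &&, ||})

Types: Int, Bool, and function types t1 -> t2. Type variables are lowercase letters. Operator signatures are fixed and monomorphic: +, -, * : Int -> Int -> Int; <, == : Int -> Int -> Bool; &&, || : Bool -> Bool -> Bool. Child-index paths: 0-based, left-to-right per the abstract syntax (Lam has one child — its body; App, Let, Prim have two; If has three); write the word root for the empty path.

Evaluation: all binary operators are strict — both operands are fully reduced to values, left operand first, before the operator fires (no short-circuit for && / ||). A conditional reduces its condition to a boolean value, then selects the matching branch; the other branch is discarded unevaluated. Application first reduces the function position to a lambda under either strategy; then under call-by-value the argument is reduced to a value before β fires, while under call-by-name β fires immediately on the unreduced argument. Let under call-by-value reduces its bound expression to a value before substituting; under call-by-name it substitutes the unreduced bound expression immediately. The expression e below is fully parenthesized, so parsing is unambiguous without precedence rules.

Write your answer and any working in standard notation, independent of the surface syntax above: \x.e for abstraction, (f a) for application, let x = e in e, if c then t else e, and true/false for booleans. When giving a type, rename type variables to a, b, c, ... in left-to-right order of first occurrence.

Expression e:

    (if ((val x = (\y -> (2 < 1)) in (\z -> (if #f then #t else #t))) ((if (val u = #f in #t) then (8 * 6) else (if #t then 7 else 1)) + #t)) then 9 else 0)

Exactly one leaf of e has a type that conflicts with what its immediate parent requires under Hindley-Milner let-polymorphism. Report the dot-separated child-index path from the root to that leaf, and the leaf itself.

Answer: 0.1.1 : true

Derivation:
  unify Int ~ Int
  unify Int ~ Int
\y._ : a -> Bool
let x : forall. a -> Bool
  unify Bool ~ Bool
  unify Bool ~ Bool
\z._ : b -> Bool
let u : Bool
  unify Bool ~ Bool
  unify Int ~ Int
  unify Int ~ Int
  unify Bool ~ Bool
  unify Int ~ Int
  unify Int ~ Int
  unify Int ~ Int
  unify Bool ~ Int
  FAIL: mismatch Bool ~ Int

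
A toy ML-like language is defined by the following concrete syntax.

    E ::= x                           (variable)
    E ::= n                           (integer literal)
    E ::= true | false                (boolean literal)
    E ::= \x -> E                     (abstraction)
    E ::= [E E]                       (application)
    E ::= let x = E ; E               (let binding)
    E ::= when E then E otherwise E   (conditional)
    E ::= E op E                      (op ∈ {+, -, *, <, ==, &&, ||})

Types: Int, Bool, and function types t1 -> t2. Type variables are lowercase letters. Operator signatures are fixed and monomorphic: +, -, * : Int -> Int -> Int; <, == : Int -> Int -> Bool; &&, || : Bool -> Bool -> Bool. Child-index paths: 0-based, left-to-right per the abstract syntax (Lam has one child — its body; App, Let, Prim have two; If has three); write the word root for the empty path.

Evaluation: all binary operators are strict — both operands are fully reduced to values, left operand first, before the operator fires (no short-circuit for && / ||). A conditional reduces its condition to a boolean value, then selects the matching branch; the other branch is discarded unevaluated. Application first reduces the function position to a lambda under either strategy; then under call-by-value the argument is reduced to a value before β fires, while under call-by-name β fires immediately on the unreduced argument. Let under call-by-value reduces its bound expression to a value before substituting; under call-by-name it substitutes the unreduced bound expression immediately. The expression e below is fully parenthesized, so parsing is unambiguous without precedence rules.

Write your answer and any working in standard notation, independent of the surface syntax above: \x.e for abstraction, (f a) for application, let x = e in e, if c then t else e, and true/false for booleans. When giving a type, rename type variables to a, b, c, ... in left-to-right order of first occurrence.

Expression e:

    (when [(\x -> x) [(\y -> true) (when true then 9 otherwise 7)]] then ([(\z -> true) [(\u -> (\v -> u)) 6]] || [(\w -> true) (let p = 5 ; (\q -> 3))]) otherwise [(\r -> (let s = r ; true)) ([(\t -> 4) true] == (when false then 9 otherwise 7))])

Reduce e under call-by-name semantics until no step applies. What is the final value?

Trace:
step 0: (if ((\x.x) ((\y.true) (if true then 9 else 7))) then (((\z.true) ((\u.(\v.u)) 6)) || ((\w.true) (let p = 5 in (\q.3)))) else ((\r.(let s = r in true)) (((\t.4) true) == (if false then 9 else 7))))
step 1: [beta@0] (if ((\y.true) (if true then 9 else 7)) then (((\z.true) ((\u.(\v.u)) 6)) || ((\w.true) (let p = 5 in (\q.3)))) else ((\r.(let s = r in true)) (((\t.4) true) == (if false then 9 else 7))))
step 2: [beta@0] (if true then (((\z.true) ((\u.(\v.u)) 6)) || ((\w.true) (let p = 5 in (\q.3)))) else ((\r.(let s = r in true)) (((\t.4) true) == (if false then 9 else 7))))
step 3: [if@root] (((\z.true) ((\u.(\v.u)) 6)) || ((\w.true) (let p = 5 in (\q.3))))
step 4: [beta@0] (true || ((\w.true) (let p = 5 in (\q.3))))
step 5: [beta@1] (true || true)
step 6: [delta@root] true

Answer: true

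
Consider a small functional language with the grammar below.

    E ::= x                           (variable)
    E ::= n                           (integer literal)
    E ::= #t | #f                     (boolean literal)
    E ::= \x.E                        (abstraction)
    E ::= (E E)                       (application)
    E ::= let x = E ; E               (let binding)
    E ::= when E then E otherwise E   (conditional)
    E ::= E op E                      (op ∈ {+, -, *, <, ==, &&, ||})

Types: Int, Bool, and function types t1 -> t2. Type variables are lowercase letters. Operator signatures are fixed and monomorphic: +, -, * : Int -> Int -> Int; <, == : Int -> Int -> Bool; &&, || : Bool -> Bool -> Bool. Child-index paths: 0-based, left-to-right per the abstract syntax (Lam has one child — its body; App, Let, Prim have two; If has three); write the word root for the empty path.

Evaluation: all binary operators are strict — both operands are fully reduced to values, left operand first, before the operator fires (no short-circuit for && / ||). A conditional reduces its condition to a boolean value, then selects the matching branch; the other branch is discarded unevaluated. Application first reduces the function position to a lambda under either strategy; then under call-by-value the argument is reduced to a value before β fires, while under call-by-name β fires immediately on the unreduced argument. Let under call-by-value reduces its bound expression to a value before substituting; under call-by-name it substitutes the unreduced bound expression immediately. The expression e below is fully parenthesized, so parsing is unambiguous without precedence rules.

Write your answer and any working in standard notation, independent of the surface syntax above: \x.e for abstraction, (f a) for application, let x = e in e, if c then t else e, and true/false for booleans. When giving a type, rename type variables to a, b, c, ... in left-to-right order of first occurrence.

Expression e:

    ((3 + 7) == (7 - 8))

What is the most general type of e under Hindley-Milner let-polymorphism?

Answer: Bool

Derivation:
  unify Int ~ Int
  unify Int ~ Int
  unify Int ~ Int
  unify Int ~ Int
  unify Int ~ Int
  unify Int ~ Int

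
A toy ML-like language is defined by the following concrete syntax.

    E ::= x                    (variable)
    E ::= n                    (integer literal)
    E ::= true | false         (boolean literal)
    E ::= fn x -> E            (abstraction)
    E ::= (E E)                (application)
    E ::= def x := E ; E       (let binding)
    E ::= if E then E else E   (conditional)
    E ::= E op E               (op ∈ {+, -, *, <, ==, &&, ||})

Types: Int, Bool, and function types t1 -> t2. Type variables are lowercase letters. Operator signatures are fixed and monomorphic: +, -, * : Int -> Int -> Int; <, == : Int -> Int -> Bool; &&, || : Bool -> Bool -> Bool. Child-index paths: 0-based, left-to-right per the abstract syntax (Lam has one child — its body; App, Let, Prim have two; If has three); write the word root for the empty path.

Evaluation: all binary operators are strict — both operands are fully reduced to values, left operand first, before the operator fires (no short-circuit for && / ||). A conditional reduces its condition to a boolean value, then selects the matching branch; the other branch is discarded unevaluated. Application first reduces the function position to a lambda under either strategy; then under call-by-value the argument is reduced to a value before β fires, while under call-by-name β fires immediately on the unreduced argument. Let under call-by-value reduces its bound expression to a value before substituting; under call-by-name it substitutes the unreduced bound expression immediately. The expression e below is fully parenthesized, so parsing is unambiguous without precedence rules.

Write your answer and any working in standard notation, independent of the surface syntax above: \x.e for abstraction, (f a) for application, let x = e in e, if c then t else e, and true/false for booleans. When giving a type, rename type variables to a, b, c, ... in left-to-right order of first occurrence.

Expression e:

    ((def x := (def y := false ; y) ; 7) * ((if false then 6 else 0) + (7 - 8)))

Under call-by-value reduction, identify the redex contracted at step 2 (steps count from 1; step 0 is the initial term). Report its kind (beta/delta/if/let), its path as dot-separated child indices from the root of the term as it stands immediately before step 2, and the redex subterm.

Answer: let at 0 : (let x = false in 7)

Derivation:
step 0: ((let x = (let y = false in y) in 7) * ((if false then 6 else 0) + (7 - 8)))
step 1: [let@0.0] ((let x = false in 7) * ((if false then 6 else 0) + (7 - 8)))
step 2: [let@0] (7 * ((if false then 6 else 0) + (7 - 8)))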